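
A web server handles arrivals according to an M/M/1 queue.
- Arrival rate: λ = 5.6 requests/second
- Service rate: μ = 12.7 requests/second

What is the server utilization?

Server utilization: ρ = λ/μ
ρ = 5.6/12.7 = 0.4409
The server is busy 44.09% of the time.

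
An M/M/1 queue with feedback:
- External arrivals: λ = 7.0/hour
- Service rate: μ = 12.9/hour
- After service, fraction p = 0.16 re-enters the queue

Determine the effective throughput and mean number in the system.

Effective arrival rate: λ_eff = λ/(1-p) = 7.0/(1-0.16) = 7.0/0.84 = 8.3333
ρ = λ_eff/μ = 8.3333/12.9 = 0.64599
L = ρ/(1-ρ) = 0.64599/(1-0.64599) = 1.8248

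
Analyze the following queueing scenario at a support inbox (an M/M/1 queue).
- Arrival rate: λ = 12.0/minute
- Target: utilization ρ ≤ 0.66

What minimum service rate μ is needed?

ρ = λ/μ, so μ = λ/ρ
μ ≥ 12.0/0.66 = 18.1818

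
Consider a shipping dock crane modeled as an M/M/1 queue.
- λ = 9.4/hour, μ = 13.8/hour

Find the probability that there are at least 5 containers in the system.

ρ = λ/μ = 9.4/13.8 = 0.68116
P(N ≥ n) = ρⁿ
P(N ≥ 5) = 0.68116^5
P(N ≥ 5) = 0.1466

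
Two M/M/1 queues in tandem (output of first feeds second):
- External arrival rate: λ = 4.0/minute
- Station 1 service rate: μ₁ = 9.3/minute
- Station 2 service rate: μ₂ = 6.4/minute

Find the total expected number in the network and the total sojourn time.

By Jackson's theorem, each station behaves as independent M/M/1.
Station 1: ρ₁ = 4.0/9.3 = 0.4301, L₁ = ρ₁/(1-ρ₁) = λ/(μ₁-λ) = 4.0/5.30 = 0.7547170
Station 2: ρ₂ = 4.0/6.4 = 0.6250, L₂ = ρ₂/(1-ρ₂) = λ/(μ₂-λ) = 4.0/2.40 = 1.666667
Total: L = L₁ + L₂ = 0.7547170 + 1.666667 = 2.42138
W = L/λ = 2.42138/4.0 = 0.6053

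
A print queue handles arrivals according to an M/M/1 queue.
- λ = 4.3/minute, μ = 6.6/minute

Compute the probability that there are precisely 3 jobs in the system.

ρ = λ/μ = 4.3/6.6 = 0.6515
P(n) = (1-ρ)ρⁿ
P(3) = (1-0.6515) × 0.6515^3
P(3) = 0.34850 × 0.27653
P(3) = 0.09637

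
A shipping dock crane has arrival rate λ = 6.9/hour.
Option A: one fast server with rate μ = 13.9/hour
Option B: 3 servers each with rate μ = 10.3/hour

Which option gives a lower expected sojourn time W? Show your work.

Option A: single server μ = 13.9 (M/M/1)
  ρ_A = 6.9/13.9 = 0.4964
  W_A = 1/(μ-λ) = 1/(13.9-6.9) = 1/7.00 = 0.1429

Option B: 3 servers μ = 10.3 (M/M/3)
  ρ_B = λ/(cμ) = 6.9/(3×10.3) = 0.2233
  Offered load a = λ/μ = cρ = 6.9/10.3 = 0.6699
  P₀ = [ Σₙ₌₀^2 aⁿ/n! + a^3/(3!(1-ρ)) ]⁻¹
  Σ = a^0/0! + a^1/1! + a^2/2! = 1.0000 + 0.6699 + 0.2244 = 1.8943
  a^3/(3!(1-ρ)) = 0.30063/(6 × 0.77670) = 0.06451
  P₀ = 1/(1.8943 + 0.06451) = 0.5105
  Lq = P₀·a^3·ρ / (3!(1-ρ)²) = 0.51052 × 0.30063 × 0.22330 / (6 × 0.60326) = 0.009468
  Wq_B = Lq/λ = 0.009468/6.9 = 0.001372
  W_B = Wq_B + 1/μ = 0.001372 + 0.09709 = 0.09846

Since W_B = 0.09846 < W_A = 0.1429, Option B (multiple servers) has the shorter time in system.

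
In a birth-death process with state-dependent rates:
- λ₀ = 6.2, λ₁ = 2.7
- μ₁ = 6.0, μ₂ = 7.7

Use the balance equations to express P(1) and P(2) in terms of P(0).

Balance equations:
State 0: λ₀P₀ = μ₁P₁ → P₁ = (λ₀/μ₁)P₀ = (6.2/6.0)P₀ = 1.0333P₀
State 1: P₂ = (λ₀λ₁)/(μ₁μ₂)P₀ = (6.2×2.7)/(6.0×7.7)P₀ = 0.3623P₀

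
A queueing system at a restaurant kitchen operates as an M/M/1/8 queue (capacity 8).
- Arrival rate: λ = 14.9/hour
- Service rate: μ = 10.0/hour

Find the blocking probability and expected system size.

ρ = λ/μ = 14.9/10.0 = 1.4900
P₀ = (1-ρ)/(1-ρ^(K+1)) = (1-1.4900)/(1-1.4900^9) = -0.4900/-35.1973 = 0.01392
P_K = P₀×ρ^K = 0.01392 × 1.4900^8 = 0.01392 × 24.2935 = 0.3382
Blocking probability P_8 = 0.3382 (33.82%)
L = ρ[1 - (K+1)ρ^K + Kρ^(K+1)] / [(1-ρ)(1-ρ^(K+1))]
L = 1.4900 × (1 - 9×24.2935 + 8×36.1973) / ((1 - 1.4900) × (1 - 36.1973)) = 6.2149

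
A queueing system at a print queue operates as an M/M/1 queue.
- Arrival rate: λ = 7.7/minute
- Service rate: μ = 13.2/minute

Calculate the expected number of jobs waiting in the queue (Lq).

ρ = λ/μ = 7.7/13.2 = 0.5833
For M/M/1: Lq = λ²/(μ(μ-λ))
Lq = 59.29/(13.2 × 5.50)
Lq = 0.8167 jobs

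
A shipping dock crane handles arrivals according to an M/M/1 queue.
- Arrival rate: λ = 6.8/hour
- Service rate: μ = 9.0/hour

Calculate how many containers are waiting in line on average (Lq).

ρ = λ/μ = 6.8/9.0 = 0.7556
For M/M/1: Lq = λ²/(μ(μ-λ))
Lq = 46.24/(9.0 × 2.20)
Lq = 2.3354 containers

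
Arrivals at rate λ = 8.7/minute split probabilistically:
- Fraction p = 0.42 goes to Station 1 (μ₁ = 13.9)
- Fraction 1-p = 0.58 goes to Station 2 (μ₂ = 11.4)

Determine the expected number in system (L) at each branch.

Effective rates: λ₁ = 8.7×0.42 = 3.654, λ₂ = 8.7×0.58 = 5.046
Station 1: ρ₁ = 3.654/13.9 = 0.26288, L₁ = ρ₁/(1-ρ₁) = 0.26288/(1-0.26288) = 0.3566
Station 2: ρ₂ = 5.046/11.4 = 0.44263, L₂ = ρ₂/(1-ρ₂) = 0.44263/(1-0.44263) = 0.7941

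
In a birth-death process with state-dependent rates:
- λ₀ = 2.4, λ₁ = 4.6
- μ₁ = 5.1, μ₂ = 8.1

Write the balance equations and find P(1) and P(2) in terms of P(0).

Balance equations:
State 0: λ₀P₀ = μ₁P₁ → P₁ = (λ₀/μ₁)P₀ = (2.4/5.1)P₀ = 0.4706P₀
State 1: P₂ = (λ₀λ₁)/(μ₁μ₂)P₀ = (2.4×4.6)/(5.1×8.1)P₀ = 0.2672P₀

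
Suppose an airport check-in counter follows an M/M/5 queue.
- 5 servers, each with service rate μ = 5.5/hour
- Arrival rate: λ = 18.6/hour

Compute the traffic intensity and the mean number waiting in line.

Traffic intensity: ρ = λ/(cμ) = 18.6/(5×5.5) = 0.6764
Since ρ = 0.6764 < 1, system is stable.
Offered load a = λ/μ = cρ = 18.6/5.5 = 3.3818
P₀ = [ Σₙ₌₀^4 aⁿ/n! + a^5/(5!(1-ρ)) ]⁻¹
Σ = a^0/0! + a^1/1! + a^2/2! + a^3/3! + a^4/4! = 1.00000 + 3.38182 + 5.71835 + 6.44614 + 5.44992 = 21.9962
a^5/(5!(1-ρ)) = 442.3350/(120 × 0.323636) = 11.3897
P₀ = 1/(21.9962 + 11.3897) = 0.02995
Lq = P₀·a^5·ρ / (5!(1-ρ)²) = 0.029953 × 442.3350 × 0.67636 / (120 × 0.10474) = 0.7130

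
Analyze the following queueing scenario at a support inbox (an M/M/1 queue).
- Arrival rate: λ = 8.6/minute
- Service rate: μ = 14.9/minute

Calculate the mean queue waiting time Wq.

First, compute utilization: ρ = λ/μ = 8.6/14.9 = 0.5772
For M/M/1: Wq = λ/(μ(μ-λ))
Wq = 8.6/(14.9 × (14.9-8.6))
Wq = 8.6/(14.9 × 6.30)
Wq = 0.09162 minutes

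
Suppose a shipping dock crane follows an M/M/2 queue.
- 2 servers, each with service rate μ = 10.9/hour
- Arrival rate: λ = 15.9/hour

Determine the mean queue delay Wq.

Traffic intensity: ρ = λ/(cμ) = 15.9/(2×10.9) = 0.7294
Since ρ = 0.7294 < 1, system is stable.
Offered load a = λ/μ = cρ = 15.9/10.9 = 1.4587
P₀ = [ Σₙ₌₀^1 aⁿ/n! + a^2/(2!(1-ρ)) ]⁻¹
Σ = a^0/0! + a^1/1! = 1.0000 + 1.4587 = 2.4587
a^2/(2!(1-ρ)) = 2.12785/(2 × 0.270642) = 3.9311
P₀ = 1/(2.4587 + 3.9311) = 0.1565
Lq = P₀·a^2·ρ / (2!(1-ρ)²) = 0.1565 × 2.1279 × 0.7294 / (2 × 0.07325) = 1.6580
Wq = Lq/λ = 1.6580/15.9 = 0.1043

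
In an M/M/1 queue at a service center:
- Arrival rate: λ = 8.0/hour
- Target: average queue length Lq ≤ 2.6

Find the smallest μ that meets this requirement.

For M/M/1: Lq = λ²/(μ(μ-λ))
Need Lq ≤ 2.6, i.e. μ(μ-λ) ≥ λ²/2.6
μ² - 8.0μ - 64.00/2.6 ≥ 0  →  μ² - 8.0μ - 24.61538 ≥ 0
Quadratic formula (positive root): μ = [λ + √(λ² + 4×24.61538)]/2
Discriminant: 64.00 + 4×24.61538 = 162.4615, √162.4615 = 12.7460
μ ≥ (8.0 + 12.7460)/2 = 10.3730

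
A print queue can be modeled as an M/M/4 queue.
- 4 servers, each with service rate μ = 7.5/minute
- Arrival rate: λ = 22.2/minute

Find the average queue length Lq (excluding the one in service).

Traffic intensity: ρ = λ/(cμ) = 22.2/(4×7.5) = 0.7400
Since ρ = 0.7400 < 1, system is stable.
Offered load a = λ/μ = cρ = 22.2/7.5 = 2.9600
P₀ = [ Σₙ₌₀^3 aⁿ/n! + a^4/(4!(1-ρ)) ]⁻¹
Σ = a^0/0! + a^1/1! + a^2/2! + a^3/3! = 1.0000 + 2.9600 + 4.3808 + 4.3224 = 12.6632
a^4/(4!(1-ρ)) = 76.7656/(24 × 0.2600) = 12.3022
P₀ = 1/(12.6632 + 12.3022) = 0.04006
Lq = P₀·a^4·ρ / (4!(1-ρ)²) = 0.040055 × 76.7656 × 0.74000 / (24 × 0.067600) = 1.4025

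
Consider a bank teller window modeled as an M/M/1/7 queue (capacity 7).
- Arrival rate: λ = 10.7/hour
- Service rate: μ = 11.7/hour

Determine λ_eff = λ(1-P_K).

ρ = λ/μ = 10.7/11.7 = 0.91453
P₀ = (1-ρ)/(1-ρ^(K+1)) = (1-0.91453)/(1-0.91453^8) = 0.08547/0.5107 = 0.1674
P_K = P₀×ρ^K = 0.167362 × 0.91453^7 = 0.167362 × 0.535039 = 0.08955
λ_eff = λ(1-P_K) = 10.7 × (1 - 0.089545) = 10.7 × 0.91046 = 9.7419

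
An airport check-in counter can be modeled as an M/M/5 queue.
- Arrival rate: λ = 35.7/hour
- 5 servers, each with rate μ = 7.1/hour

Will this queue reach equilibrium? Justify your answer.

Stability requires ρ = λ/(cμ) < 1
ρ = 35.7/(5 × 7.1) = 35.7/35.50 = 1.0056
Since 1.0056 ≥ 1, the system is UNSTABLE.
Need c > λ/μ = 35.7/7.1 = 5.03.
Minimum servers needed: c = 6.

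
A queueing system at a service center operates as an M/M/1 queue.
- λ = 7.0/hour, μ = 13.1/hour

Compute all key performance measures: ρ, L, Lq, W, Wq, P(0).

Step 1: ρ = λ/μ = 7.0/13.1 = 0.5344
Step 2: L = λ/(μ-λ) = 7.0/6.10 = 1.1475
Step 3: Lq = λ²/(μ(μ-λ)) = 49.00/(13.1×6.10) = 0.6132
Step 4: W = 1/(μ-λ) = 1/6.10 = 0.16393
Step 5: Wq = λ/(μ(μ-λ)) = 7.0/(13.1×6.10) = 0.08760
Step 6: P(0) = 1-ρ = 0.4656
Verify: L = λW = 7.0×0.16393 = 1.1475 ✔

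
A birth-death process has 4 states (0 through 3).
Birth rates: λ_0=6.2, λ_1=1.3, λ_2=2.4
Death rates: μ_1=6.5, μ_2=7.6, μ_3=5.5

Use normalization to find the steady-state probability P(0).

Ratios P(n)/P(0) = (λ₀···λₙ₋₁)/(μ₁···μₙ):
P(1)/P(0) = (6.2)/(6.5) = 0.9538
P(2)/P(0) = (6.2×1.3)/(6.5×7.6) = 0.1632
P(3)/P(0) = (6.2×1.3×2.4)/(6.5×7.6×5.5) = 0.07120

Normalization: ∑ P(n) = 1
P(0) × (1.0000 + 0.9538 + 0.1632 + 0.07120) = 1
P(0) × 2.1882 = 1
P(0) = 1/2.1882 = 0.4570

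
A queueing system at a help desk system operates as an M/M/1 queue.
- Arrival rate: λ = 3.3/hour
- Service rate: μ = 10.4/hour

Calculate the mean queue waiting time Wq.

First, compute utilization: ρ = λ/μ = 3.3/10.4 = 0.3173
For M/M/1: Wq = λ/(μ(μ-λ))
Wq = 3.3/(10.4 × (10.4-3.3))
Wq = 3.3/(10.4 × 7.10)
Wq = 0.04469 hours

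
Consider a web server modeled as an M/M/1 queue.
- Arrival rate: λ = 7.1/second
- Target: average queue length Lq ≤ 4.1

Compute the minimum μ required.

For M/M/1: Lq = λ²/(μ(μ-λ))
Need Lq ≤ 4.1, i.e. μ(μ-λ) ≥ λ²/4.1
μ² - 7.1μ - 50.41/4.1 ≥ 0  →  μ² - 7.1μ - 12.295122 ≥ 0
Quadratic formula (positive root): μ = [λ + √(λ² + 4×12.295122)]/2
Discriminant: 50.41 + 4×12.295122 = 99.59049, √99.59049 = 9.979503
μ ≥ (7.1 + 9.979503)/2 = 8.5398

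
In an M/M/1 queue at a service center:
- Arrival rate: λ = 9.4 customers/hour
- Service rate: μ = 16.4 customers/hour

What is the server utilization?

Server utilization: ρ = λ/μ
ρ = 9.4/16.4 = 0.5732
The server is busy 57.32% of the time.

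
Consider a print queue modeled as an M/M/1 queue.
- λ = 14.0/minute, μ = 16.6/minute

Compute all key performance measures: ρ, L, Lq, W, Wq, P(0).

Step 1: ρ = λ/μ = 14.0/16.6 = 0.8434
Step 2: L = λ/(μ-λ) = 14.0/2.60 = 5.3846
Step 3: Lq = λ²/(μ(μ-λ)) = 196.00/(16.6×2.60) = 4.5412
Step 4: W = 1/(μ-λ) = 1/2.60 = 0.384615
Step 5: Wq = λ/(μ(μ-λ)) = 14.0/(16.6×2.60) = 0.3244
Step 6: P(0) = 1-ρ = 0.1566
Verify: L = λW = 14.0×0.384615 = 5.3846 ✔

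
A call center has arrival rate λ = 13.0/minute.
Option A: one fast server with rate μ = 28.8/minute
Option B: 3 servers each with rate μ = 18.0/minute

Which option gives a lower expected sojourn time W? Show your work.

Option A: single server μ = 28.8 (M/M/1)
  ρ_A = 13.0/28.8 = 0.4514
  W_A = 1/(μ-λ) = 1/(28.8-13.0) = 1/15.80 = 0.06329

Option B: 3 servers μ = 18.0 (M/M/3)
  ρ_B = λ/(cμ) = 13.0/(3×18.0) = 0.2407
  Offered load a = λ/μ = cρ = 13.0/18.0 = 0.7222
  P₀ = [ Σₙ₌₀^2 aⁿ/n! + a^3/(3!(1-ρ)) ]⁻¹
  Σ = a^0/0! + a^1/1! + a^2/2! = 1.0000 + 0.7222 + 0.2608 = 1.9830
  a^3/(3!(1-ρ)) = 0.3767/(6 × 0.7593) = 0.08269
  P₀ = 1/(1.9830 + 0.08269) = 0.4841
  Lq = P₀·a^3·ρ / (3!(1-ρ)²) = 0.4841 × 0.3767 × 0.2407 / (6 × 0.5765) = 0.01269
  Wq_B = Lq/λ = 0.01269286/13.0 = 0.00097637
  W_B = Wq_B + 1/μ = 0.00097637 + 0.055556 = 0.05653

Since W_B = 0.05653 < W_A = 0.06329, Option B (multiple servers) has the shorter time in system.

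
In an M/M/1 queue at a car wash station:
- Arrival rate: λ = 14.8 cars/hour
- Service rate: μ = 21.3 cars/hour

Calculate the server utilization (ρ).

Server utilization: ρ = λ/μ
ρ = 14.8/21.3 = 0.6948
The server is busy 69.48% of the time.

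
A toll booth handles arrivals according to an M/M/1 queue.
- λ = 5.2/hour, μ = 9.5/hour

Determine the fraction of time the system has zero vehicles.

ρ = λ/μ = 5.2/9.5 = 0.5474
P(0) = 1 - ρ = 1 - 0.5474 = 0.4526
The server is idle 45.26% of the time.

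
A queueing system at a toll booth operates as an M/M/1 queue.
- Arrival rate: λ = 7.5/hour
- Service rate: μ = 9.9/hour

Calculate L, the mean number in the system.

ρ = λ/μ = 7.5/9.9 = 0.7576
For M/M/1: L = λ/(μ-λ)
L = 7.5/(9.9-7.5) = 7.5/2.40
L = 3.1250 vehicles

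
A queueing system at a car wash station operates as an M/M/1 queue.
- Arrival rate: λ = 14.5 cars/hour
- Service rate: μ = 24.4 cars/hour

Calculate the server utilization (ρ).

Server utilization: ρ = λ/μ
ρ = 14.5/24.4 = 0.5943
The server is busy 59.43% of the time.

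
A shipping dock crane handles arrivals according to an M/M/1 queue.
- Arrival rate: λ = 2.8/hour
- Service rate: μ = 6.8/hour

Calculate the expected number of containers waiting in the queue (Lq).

ρ = λ/μ = 2.8/6.8 = 0.4118
For M/M/1: Lq = λ²/(μ(μ-λ))
Lq = 7.84/(6.8 × 4.00)
Lq = 0.2882 containers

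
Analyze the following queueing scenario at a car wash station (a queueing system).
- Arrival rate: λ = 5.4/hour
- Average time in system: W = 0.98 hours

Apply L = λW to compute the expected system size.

Little's Law: L = λW
L = 5.4 × 0.98 = 5.2920 cars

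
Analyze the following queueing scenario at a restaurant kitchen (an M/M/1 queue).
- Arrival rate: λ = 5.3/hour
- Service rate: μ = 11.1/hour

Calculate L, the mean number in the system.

ρ = λ/μ = 5.3/11.1 = 0.4775
For M/M/1: L = λ/(μ-λ)
L = 5.3/(11.1-5.3) = 5.3/5.80
L = 0.9138 orders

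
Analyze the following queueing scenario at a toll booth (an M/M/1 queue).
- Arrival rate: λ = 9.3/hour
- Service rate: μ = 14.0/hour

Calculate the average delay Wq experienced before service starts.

First, compute utilization: ρ = λ/μ = 9.3/14.0 = 0.6643
For M/M/1: Wq = λ/(μ(μ-λ))
Wq = 9.3/(14.0 × (14.0-9.3))
Wq = 9.3/(14.0 × 4.70)
Wq = 0.1413 hours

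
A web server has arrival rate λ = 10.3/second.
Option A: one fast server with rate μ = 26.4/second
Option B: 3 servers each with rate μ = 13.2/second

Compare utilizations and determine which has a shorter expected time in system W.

Option A: single server μ = 26.4 (M/M/1)
  ρ_A = 10.3/26.4 = 0.3902
  W_A = 1/(μ-λ) = 1/(26.4-10.3) = 1/16.10 = 0.06211

Option B: 3 servers μ = 13.2 (M/M/3)
  ρ_B = λ/(cμ) = 10.3/(3×13.2) = 0.2601
  Offered load a = λ/μ = cρ = 10.3/13.2 = 0.7803
  P₀ = [ Σₙ₌₀^2 aⁿ/n! + a^3/(3!(1-ρ)) ]⁻¹
  Σ = a^0/0! + a^1/1! + a^2/2! = 1.0000 + 0.7803 + 0.3044 = 2.0847
  a^3/(3!(1-ρ)) = 0.4751/(6 × 0.7399) = 0.1070
  P₀ = 1/(2.0847 + 0.1070) = 0.4563
  Lq = P₀·a^3·ρ / (3!(1-ρ)²) = 0.4563 × 0.4751 × 0.2601 / (6 × 0.5475) = 0.01716
  Wq_B = Lq/λ = 0.017165/10.3 = 0.0016665
  W_B = Wq_B + 1/μ = 0.0016665 + 0.075758 = 0.07742

Since W_A = 0.06211 < W_B = 0.07742, Option A (single fast server) has the shorter time in system.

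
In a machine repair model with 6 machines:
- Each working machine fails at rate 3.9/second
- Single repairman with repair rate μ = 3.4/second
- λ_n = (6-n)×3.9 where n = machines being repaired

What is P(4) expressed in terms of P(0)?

P(4)/P(0) = ∏_{i=0}^{4-1} λ_i/μ_{i+1}
= (6-0)×3.9/3.4 × (6-1)×3.9/3.4 × (6-2)×3.9/3.4 × (6-3)×3.9/3.4
= 623.2256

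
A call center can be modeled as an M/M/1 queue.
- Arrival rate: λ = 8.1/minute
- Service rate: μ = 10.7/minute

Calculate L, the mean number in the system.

ρ = λ/μ = 8.1/10.7 = 0.7570
For M/M/1: L = λ/(μ-λ)
L = 8.1/(10.7-8.1) = 8.1/2.60
L = 3.1154 calls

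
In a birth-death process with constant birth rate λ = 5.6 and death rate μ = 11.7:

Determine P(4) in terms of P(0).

For constant rates: P(n)/P(0) = (λ/μ)^n
P(4)/P(0) = (5.6/11.7)^4 = 0.47863^4 = 0.05248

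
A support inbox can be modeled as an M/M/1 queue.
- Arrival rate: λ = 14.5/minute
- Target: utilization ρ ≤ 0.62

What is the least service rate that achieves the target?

ρ = λ/μ, so μ = λ/ρ
μ ≥ 14.5/0.62 = 23.3871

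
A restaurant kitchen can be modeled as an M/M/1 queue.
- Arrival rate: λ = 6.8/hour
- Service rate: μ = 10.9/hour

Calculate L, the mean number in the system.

ρ = λ/μ = 6.8/10.9 = 0.6239
For M/M/1: L = λ/(μ-λ)
L = 6.8/(10.9-6.8) = 6.8/4.10
L = 1.6585 orders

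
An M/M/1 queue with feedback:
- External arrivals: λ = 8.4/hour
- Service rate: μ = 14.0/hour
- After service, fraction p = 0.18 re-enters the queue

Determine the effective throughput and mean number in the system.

Effective arrival rate: λ_eff = λ/(1-p) = 8.4/(1-0.18) = 8.4/0.82 = 10.2439
ρ = λ_eff/μ = 10.2439/14.0 = 0.73171
L = ρ/(1-ρ) = 0.73171/(1-0.73171) = 2.7273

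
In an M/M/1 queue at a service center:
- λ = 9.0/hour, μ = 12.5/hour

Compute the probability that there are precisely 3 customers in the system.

ρ = λ/μ = 9.0/12.5 = 0.7200
P(n) = (1-ρ)ρⁿ
P(3) = (1-0.7200) × 0.7200^3
P(3) = 0.2800 × 0.3732
P(3) = 0.1045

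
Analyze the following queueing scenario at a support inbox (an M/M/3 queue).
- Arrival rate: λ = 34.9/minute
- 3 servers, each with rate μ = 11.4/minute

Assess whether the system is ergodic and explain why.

Stability requires ρ = λ/(cμ) < 1
ρ = 34.9/(3 × 11.4) = 34.9/34.20 = 1.0205
Since 1.0205 ≥ 1, the system is UNSTABLE.
Need c > λ/μ = 34.9/11.4 = 3.06.
Minimum servers needed: c = 4.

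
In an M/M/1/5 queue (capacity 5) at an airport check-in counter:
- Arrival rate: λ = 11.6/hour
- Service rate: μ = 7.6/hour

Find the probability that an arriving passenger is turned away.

ρ = λ/μ = 11.6/7.6 = 1.5263
P₀ = (1-ρ)/(1-ρ^(K+1)) = (1-1.5263)/(1-1.5263^6) = -0.5263/-11.6427 = 0.04520
P_K = P₀×ρ^K = 0.04520 × 1.5263^5 = 0.04520 × 8.2832 = 0.3744
Blocking probability = 37.44%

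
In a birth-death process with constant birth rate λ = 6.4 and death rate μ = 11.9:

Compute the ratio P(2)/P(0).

For constant rates: P(n)/P(0) = (λ/μ)^n
P(2)/P(0) = (6.4/11.9)^2 = 0.5378^2 = 0.2892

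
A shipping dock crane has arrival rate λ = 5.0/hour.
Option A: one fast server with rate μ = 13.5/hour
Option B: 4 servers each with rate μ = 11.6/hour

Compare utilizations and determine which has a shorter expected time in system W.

Option A: single server μ = 13.5 (M/M/1)
  ρ_A = 5.0/13.5 = 0.3704
  W_A = 1/(μ-λ) = 1/(13.5-5.0) = 1/8.50 = 0.1176

Option B: 4 servers μ = 11.6 (M/M/4)
  ρ_B = λ/(cμ) = 5.0/(4×11.6) = 0.1078
  Offered load a = λ/μ = cρ = 5.0/11.6 = 0.4310
  P₀ = [ Σₙ₌₀^3 aⁿ/n! + a^4/(4!(1-ρ)) ]⁻¹
  Σ = a^0/0! + a^1/1! + a^2/2! + a^3/3! = 1.0000 + 0.4310 + 0.09290 + 0.01335 = 1.5373
  a^4/(4!(1-ρ)) = 0.03452/(24 × 0.8922) = 0.001612
  P₀ = 1/(1.5373 + 0.001612) = 0.6498
  Lq = P₀·a^4·ρ / (4!(1-ρ)²) = 0.64982 × 0.034518 × 0.10776 / (24 × 0.79609) = 0.0001265
  Wq_B = Lq/λ = 0.00012651/5.0 = 0.000025302
  W_B = Wq_B + 1/μ = 0.000025302 + 0.086207 = 0.08623

Since W_B = 0.08623 < W_A = 0.1176, Option B (multiple servers) has the shorter time in system.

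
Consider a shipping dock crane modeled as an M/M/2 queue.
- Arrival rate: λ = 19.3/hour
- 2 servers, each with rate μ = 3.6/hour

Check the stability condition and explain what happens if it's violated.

Stability requires ρ = λ/(cμ) < 1
ρ = 19.3/(2 × 3.6) = 19.3/7.20 = 2.6806
Since 2.6806 ≥ 1, the system is UNSTABLE.
Need c > λ/μ = 19.3/3.6 = 5.36.
Minimum servers needed: c = 6.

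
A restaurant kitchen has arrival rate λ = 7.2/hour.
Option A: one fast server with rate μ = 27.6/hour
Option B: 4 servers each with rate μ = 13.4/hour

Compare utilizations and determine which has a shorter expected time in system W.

Option A: single server μ = 27.6 (M/M/1)
  ρ_A = 7.2/27.6 = 0.2609
  W_A = 1/(μ-λ) = 1/(27.6-7.2) = 1/20.40 = 0.04902

Option B: 4 servers μ = 13.4 (M/M/4)
  ρ_B = λ/(cμ) = 7.2/(4×13.4) = 0.1343
  Offered load a = λ/μ = cρ = 7.2/13.4 = 0.5373
  P₀ = [ Σₙ₌₀^3 aⁿ/n! + a^4/(4!(1-ρ)) ]⁻¹
  Σ = a^0/0! + a^1/1! + a^2/2! + a^3/3! = 1.0000 + 0.5373 + 0.1444 + 0.02585 = 1.7075
  a^4/(4!(1-ρ)) = 0.08335/(24 × 0.8657) = 0.004012
  P₀ = 1/(1.7075 + 0.004012) = 0.5843
  Lq = P₀·a^4·ρ / (4!(1-ρ)²) = 0.5843 × 0.08335 × 0.1343 / (24 × 0.7494) = 0.0003637
  Wq_B = Lq/λ = 0.00036373/7.2 = 0.00005052
  W_B = Wq_B + 1/μ = 0.00005052 + 0.07463 = 0.07468

Since W_A = 0.04902 < W_B = 0.07468, Option A (single fast server) has the shorter time in system.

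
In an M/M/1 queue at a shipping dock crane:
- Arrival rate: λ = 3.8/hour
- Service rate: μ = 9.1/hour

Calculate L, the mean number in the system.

ρ = λ/μ = 3.8/9.1 = 0.4176
For M/M/1: L = λ/(μ-λ)
L = 3.8/(9.1-3.8) = 3.8/5.30
L = 0.7170 containers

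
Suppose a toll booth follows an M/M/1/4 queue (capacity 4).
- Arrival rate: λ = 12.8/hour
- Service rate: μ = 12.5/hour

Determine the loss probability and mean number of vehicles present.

ρ = λ/μ = 12.8/12.5 = 1.0240
P₀ = (1-ρ)/(1-ρ^(K+1)) = (1-1.0240)/(1-1.0240^5) = -0.02400/-0.1259 = 0.1906
P_K = P₀×ρ^K = 0.1906 × 1.0240^4 = 0.1906 × 1.0995 = 0.2096
Blocking probability P_4 = 0.2096 (20.96%)
L = ρ[1 - (K+1)ρ^K + Kρ^(K+1)] / [(1-ρ)(1-ρ^(K+1))]
L = 1.0240 × (1 - 5×1.09951163 + 4×1.12589991) / ((1 - 1.0240) × (1 - 1.12589991)) = 2.0474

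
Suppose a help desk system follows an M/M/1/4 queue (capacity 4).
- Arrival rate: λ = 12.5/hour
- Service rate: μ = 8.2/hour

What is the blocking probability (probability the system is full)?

ρ = λ/μ = 12.5/8.2 = 1.5244
P₀ = (1-ρ)/(1-ρ^(K+1)) = (1-1.5244)/(1-1.5244^5) = -0.5244/-7.2318 = 0.07251
P_K = P₀×ρ^K = 0.07251 × 1.5244^4 = 0.07251 × 5.4000 = 0.3916
Blocking probability = 39.16%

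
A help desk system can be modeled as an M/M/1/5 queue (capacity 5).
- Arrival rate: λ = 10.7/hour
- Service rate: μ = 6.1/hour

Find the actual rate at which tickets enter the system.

ρ = λ/μ = 10.7/6.1 = 1.7541
P₀ = (1-ρ)/(1-ρ^(K+1)) = (1-1.7541)/(1-1.7541^6) = -0.7541/-28.1290 = 0.02681
P_K = P₀×ρ^K = 0.02681 × 1.7541^5 = 0.02681 × 16.6063 = 0.4452
λ_eff = λ(1-P_K) = 10.7 × (1 - 0.44519) = 10.7 × 0.55481 = 5.9365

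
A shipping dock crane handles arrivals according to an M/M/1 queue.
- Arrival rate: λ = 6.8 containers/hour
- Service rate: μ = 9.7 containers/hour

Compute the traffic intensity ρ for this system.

Server utilization: ρ = λ/μ
ρ = 6.8/9.7 = 0.7010
The server is busy 70.10% of the time.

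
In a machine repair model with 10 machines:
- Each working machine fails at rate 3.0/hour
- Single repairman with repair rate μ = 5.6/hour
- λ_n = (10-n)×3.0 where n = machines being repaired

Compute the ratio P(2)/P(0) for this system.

P(2)/P(0) = ∏_{i=0}^{2-1} λ_i/μ_{i+1}
= (10-0)×3.0/5.6 × (10-1)×3.0/5.6
= 25.8291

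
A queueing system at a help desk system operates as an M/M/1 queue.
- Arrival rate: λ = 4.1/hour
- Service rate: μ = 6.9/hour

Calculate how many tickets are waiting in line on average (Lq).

ρ = λ/μ = 4.1/6.9 = 0.5942
For M/M/1: Lq = λ²/(μ(μ-λ))
Lq = 16.81/(6.9 × 2.80)
Lq = 0.8701 tickets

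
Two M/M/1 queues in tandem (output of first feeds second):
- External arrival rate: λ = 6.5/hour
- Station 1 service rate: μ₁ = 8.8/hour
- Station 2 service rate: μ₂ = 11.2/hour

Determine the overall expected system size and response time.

By Jackson's theorem, each station behaves as independent M/M/1.
Station 1: ρ₁ = 6.5/8.8 = 0.7386, L₁ = ρ₁/(1-ρ₁) = λ/(μ₁-λ) = 6.5/2.30 = 2.82609
Station 2: ρ₂ = 6.5/11.2 = 0.5804, L₂ = ρ₂/(1-ρ₂) = λ/(μ₂-λ) = 6.5/4.70 = 1.38298
Total: L = L₁ + L₂ = 2.82609 + 1.38298 = 4.20907
W = L/λ = 4.20907/6.5 = 0.6475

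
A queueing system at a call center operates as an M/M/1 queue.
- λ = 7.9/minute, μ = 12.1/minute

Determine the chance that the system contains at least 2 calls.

ρ = λ/μ = 7.9/12.1 = 0.6529
P(N ≥ n) = ρⁿ
P(N ≥ 2) = 0.6529^2
P(N ≥ 2) = 0.4263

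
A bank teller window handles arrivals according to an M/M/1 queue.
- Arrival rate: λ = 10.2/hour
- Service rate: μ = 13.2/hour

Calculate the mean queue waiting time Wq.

First, compute utilization: ρ = λ/μ = 10.2/13.2 = 0.7727
For M/M/1: Wq = λ/(μ(μ-λ))
Wq = 10.2/(13.2 × (13.2-10.2))
Wq = 10.2/(13.2 × 3.00)
Wq = 0.2576 hours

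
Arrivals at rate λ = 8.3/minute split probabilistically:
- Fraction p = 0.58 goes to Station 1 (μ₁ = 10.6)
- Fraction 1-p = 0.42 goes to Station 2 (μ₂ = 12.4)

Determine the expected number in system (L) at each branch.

Effective rates: λ₁ = 8.3×0.58 = 4.814, λ₂ = 8.3×0.42 = 3.486
Station 1: ρ₁ = 4.814/10.6 = 0.45415, L₁ = ρ₁/(1-ρ₁) = 0.45415/(1-0.45415) = 0.8320
Station 2: ρ₂ = 3.486/12.4 = 0.28113, L₂ = ρ₂/(1-ρ₂) = 0.28113/(1-0.28113) = 0.3911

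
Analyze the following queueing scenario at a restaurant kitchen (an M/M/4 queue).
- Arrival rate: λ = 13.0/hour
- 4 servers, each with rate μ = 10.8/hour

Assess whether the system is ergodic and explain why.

Stability requires ρ = λ/(cμ) < 1
ρ = 13.0/(4 × 10.8) = 13.0/43.20 = 0.3009
Since 0.3009 < 1, the system is STABLE.
The servers are busy 30.09% of the time.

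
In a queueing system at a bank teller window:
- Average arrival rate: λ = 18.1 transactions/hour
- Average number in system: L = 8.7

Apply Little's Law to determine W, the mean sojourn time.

Little's Law: L = λW, so W = L/λ
W = 8.7/18.1 = 0.4807 hours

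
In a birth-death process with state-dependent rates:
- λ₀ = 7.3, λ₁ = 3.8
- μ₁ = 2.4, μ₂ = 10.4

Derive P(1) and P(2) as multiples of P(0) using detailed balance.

Balance equations:
State 0: λ₀P₀ = μ₁P₁ → P₁ = (λ₀/μ₁)P₀ = (7.3/2.4)P₀ = 3.0417P₀
State 1: P₂ = (λ₀λ₁)/(μ₁μ₂)P₀ = (7.3×3.8)/(2.4×10.4)P₀ = 1.1114P₀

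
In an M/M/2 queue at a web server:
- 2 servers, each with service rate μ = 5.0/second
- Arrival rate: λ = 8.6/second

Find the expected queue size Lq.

Traffic intensity: ρ = λ/(cμ) = 8.6/(2×5.0) = 0.8600
Since ρ = 0.8600 < 1, system is stable.
Offered load a = λ/μ = cρ = 8.6/5.0 = 1.7200
P₀ = [ Σₙ₌₀^1 aⁿ/n! + a^2/(2!(1-ρ)) ]⁻¹
Σ = a^0/0! + a^1/1! = 1.0000 + 1.7200 = 2.7200
a^2/(2!(1-ρ)) = 2.9584/(2 × 0.1400) = 10.5657
P₀ = 1/(2.7200 + 10.5657) = 0.07527
Lq = P₀·a^2·ρ / (2!(1-ρ)²) = 0.075269 × 2.9584 × 0.86000 / (2 × 0.019600) = 4.8852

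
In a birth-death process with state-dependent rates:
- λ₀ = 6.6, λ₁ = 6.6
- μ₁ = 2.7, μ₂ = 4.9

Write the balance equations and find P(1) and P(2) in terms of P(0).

Balance equations:
State 0: λ₀P₀ = μ₁P₁ → P₁ = (λ₀/μ₁)P₀ = (6.6/2.7)P₀ = 2.4444P₀
State 1: P₂ = (λ₀λ₁)/(μ₁μ₂)P₀ = (6.6×6.6)/(2.7×4.9)P₀ = 3.2925P₀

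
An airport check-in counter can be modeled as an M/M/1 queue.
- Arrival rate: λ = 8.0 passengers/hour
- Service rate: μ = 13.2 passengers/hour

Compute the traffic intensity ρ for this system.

Server utilization: ρ = λ/μ
ρ = 8.0/13.2 = 0.6061
The server is busy 60.61% of the time.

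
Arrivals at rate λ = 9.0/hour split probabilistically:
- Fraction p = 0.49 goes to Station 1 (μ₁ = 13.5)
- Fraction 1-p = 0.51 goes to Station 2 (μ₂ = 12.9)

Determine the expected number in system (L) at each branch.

Effective rates: λ₁ = 9.0×0.49 = 4.41, λ₂ = 9.0×0.51 = 4.59
Station 1: ρ₁ = 4.41/13.5 = 0.326667, L₁ = ρ₁/(1-ρ₁) = 0.326667/(1-0.326667) = 0.4851
Station 2: ρ₂ = 4.59/12.9 = 0.3558, L₂ = ρ₂/(1-ρ₂) = 0.3558/(1-0.3558) = 0.5523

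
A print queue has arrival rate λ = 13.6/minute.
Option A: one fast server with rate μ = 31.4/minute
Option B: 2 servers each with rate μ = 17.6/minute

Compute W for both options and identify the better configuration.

Option A: single server μ = 31.4 (M/M/1)
  ρ_A = 13.6/31.4 = 0.4331
  W_A = 1/(μ-λ) = 1/(31.4-13.6) = 1/17.80 = 0.05618

Option B: 2 servers μ = 17.6 (M/M/2)
  ρ_B = λ/(cμ) = 13.6/(2×17.6) = 0.3864
  Offered load a = λ/μ = cρ = 13.6/17.6 = 0.7727
  P₀ = [ Σₙ₌₀^1 aⁿ/n! + a^2/(2!(1-ρ)) ]⁻¹
  Σ = a^0/0! + a^1/1! = 1.0000 + 0.7727 = 1.7727
  a^2/(2!(1-ρ)) = 0.59711/(2 × 0.61364) = 0.4865
  P₀ = 1/(1.7727 + 0.4865) = 0.4426
  Lq = P₀·a^2·ρ / (2!(1-ρ)²) = 0.4426 × 0.5971 × 0.3864 / (2 × 0.3765) = 0.1356
  Wq_B = Lq/λ = 0.13559/13.6 = 0.009970
  W_B = Wq_B + 1/μ = 0.009970 + 0.05682 = 0.06679

Since W_A = 0.05618 < W_B = 0.06679, Option A (single fast server) has the shorter time in system.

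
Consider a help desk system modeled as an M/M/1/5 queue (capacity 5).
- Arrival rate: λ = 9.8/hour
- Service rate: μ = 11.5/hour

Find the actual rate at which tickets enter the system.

ρ = λ/μ = 9.8/11.5 = 0.85217
P₀ = (1-ρ)/(1-ρ^(K+1)) = (1-0.85217)/(1-0.85217^6) = 0.14783/0.61704 = 0.2396
P_K = P₀×ρ^K = 0.2396 × 0.85217^5 = 0.2396 × 0.4494 = 0.1077
λ_eff = λ(1-P_K) = 9.8 × (1 - 0.10767) = 9.8 × 0.89233 = 8.7448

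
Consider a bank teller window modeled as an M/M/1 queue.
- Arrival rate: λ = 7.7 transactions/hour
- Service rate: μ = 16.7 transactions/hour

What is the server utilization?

Server utilization: ρ = λ/μ
ρ = 7.7/16.7 = 0.4611
The server is busy 46.11% of the time.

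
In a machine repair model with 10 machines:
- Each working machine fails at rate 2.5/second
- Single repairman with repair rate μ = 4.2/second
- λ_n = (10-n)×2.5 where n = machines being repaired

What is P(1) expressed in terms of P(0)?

P(1)/P(0) = ∏_{i=0}^{1-1} λ_i/μ_{i+1}
= (10-0)×2.5/4.2
= 5.9524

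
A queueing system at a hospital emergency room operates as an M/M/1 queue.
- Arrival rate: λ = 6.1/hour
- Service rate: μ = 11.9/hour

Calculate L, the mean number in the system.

ρ = λ/μ = 6.1/11.9 = 0.5126
For M/M/1: L = λ/(μ-λ)
L = 6.1/(11.9-6.1) = 6.1/5.80
L = 1.0517 patients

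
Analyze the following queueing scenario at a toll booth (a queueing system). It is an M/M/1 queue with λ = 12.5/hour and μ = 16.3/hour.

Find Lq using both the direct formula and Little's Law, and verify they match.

Method 1 (direct): Lq = λ²/(μ(μ-λ)) = 156.25/(16.3 × 3.80) = 2.5226

Method 2 (Little's Law):
W = 1/(μ-λ) = 1/3.80 = 0.26316
Wq = W - 1/μ = 0.26316 - 0.061350 = 0.20181
Lq = λWq = 12.5 × 0.20181 = 2.5226 ✔ (matches Method 1)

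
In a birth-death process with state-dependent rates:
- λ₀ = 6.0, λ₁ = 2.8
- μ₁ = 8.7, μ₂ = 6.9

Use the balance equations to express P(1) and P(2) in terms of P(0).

Balance equations:
State 0: λ₀P₀ = μ₁P₁ → P₁ = (λ₀/μ₁)P₀ = (6.0/8.7)P₀ = 0.6897P₀
State 1: P₂ = (λ₀λ₁)/(μ₁μ₂)P₀ = (6.0×2.8)/(8.7×6.9)P₀ = 0.2799P₀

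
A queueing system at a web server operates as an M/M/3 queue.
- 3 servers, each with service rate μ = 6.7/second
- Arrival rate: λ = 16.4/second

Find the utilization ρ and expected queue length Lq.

Traffic intensity: ρ = λ/(cμ) = 16.4/(3×6.7) = 0.8159
Since ρ = 0.8159 < 1, system is stable.
Offered load a = λ/μ = cρ = 16.4/6.7 = 2.4478
P₀ = [ Σₙ₌₀^2 aⁿ/n! + a^3/(3!(1-ρ)) ]⁻¹
Σ = a^0/0! + a^1/1! + a^2/2! = 1.00000 + 2.44776 + 2.99577 = 6.4435
a^3/(3!(1-ρ)) = 14.6658/(6 × 0.18408) = 13.2785
P₀ = 1/(6.4435 + 13.2785) = 0.05070
Lq = P₀·a^3·ρ / (3!(1-ρ)²) = 0.050705 × 14.6658 × 0.81592 / (6 × 0.033885) = 2.9843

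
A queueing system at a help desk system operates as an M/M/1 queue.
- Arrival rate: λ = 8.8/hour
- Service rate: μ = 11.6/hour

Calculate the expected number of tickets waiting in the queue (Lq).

ρ = λ/μ = 8.8/11.6 = 0.7586
For M/M/1: Lq = λ²/(μ(μ-λ))
Lq = 77.44/(11.6 × 2.80)
Lq = 2.3842 tickets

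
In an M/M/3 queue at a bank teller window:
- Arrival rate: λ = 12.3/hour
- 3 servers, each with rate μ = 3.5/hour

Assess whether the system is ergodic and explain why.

Stability requires ρ = λ/(cμ) < 1
ρ = 12.3/(3 × 3.5) = 12.3/10.50 = 1.1714
Since 1.1714 ≥ 1, the system is UNSTABLE.
Need c > λ/μ = 12.3/3.5 = 3.51.
Minimum servers needed: c = 4.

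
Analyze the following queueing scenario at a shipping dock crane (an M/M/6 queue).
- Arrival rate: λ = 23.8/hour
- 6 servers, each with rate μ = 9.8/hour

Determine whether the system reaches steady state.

Stability requires ρ = λ/(cμ) < 1
ρ = 23.8/(6 × 9.8) = 23.8/58.80 = 0.4048
Since 0.4048 < 1, the system is STABLE.
The servers are busy 40.48% of the time.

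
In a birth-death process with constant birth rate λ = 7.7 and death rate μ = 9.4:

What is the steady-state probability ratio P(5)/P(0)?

For constant rates: P(n)/P(0) = (λ/μ)^n
P(5)/P(0) = (7.7/9.4)^5 = 0.81915^5 = 0.3688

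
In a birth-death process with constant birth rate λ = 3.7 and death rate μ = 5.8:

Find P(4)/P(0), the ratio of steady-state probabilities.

For constant rates: P(n)/P(0) = (λ/μ)^n
P(4)/P(0) = (3.7/5.8)^4 = 0.6379^4 = 0.1656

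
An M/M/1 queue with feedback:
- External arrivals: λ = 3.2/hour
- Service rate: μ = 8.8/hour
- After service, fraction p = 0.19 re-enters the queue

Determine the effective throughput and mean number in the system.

Effective arrival rate: λ_eff = λ/(1-p) = 3.2/(1-0.19) = 3.2/0.81 = 3.9506
ρ = λ_eff/μ = 3.9506/8.8 = 0.44893
L = ρ/(1-ρ) = 0.44893/(1-0.44893) = 0.8147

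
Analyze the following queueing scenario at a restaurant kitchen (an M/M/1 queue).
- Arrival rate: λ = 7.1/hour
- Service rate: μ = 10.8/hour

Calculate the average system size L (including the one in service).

ρ = λ/μ = 7.1/10.8 = 0.6574
For M/M/1: L = λ/(μ-λ)
L = 7.1/(10.8-7.1) = 7.1/3.70
L = 1.9189 orders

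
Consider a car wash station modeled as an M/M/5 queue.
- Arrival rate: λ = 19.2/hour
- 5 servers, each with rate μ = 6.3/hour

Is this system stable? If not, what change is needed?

Stability requires ρ = λ/(cμ) < 1
ρ = 19.2/(5 × 6.3) = 19.2/31.50 = 0.6095
Since 0.6095 < 1, the system is STABLE.
The servers are busy 60.95% of the time.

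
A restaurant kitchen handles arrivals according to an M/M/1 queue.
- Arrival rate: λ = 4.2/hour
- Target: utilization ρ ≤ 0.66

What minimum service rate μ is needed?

ρ = λ/μ, so μ = λ/ρ
μ ≥ 4.2/0.66 = 6.3636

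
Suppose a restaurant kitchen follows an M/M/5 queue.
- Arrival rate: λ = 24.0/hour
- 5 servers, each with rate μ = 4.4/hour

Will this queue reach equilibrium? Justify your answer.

Stability requires ρ = λ/(cμ) < 1
ρ = 24.0/(5 × 4.4) = 24.0/22.00 = 1.0909
Since 1.0909 ≥ 1, the system is UNSTABLE.
Need c > λ/μ = 24.0/4.4 = 5.45.
Minimum servers needed: c = 6.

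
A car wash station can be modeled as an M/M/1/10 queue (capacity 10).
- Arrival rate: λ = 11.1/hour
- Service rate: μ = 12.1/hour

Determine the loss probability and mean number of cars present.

ρ = λ/μ = 11.1/12.1 = 0.91736
P₀ = (1-ρ)/(1-ρ^(K+1)) = (1-0.91736)/(1-0.91736^11) = 0.08264/0.6128 = 0.1349
P_K = P₀×ρ^K = 0.13486 × 0.91736^10 = 0.13486 × 0.42208 = 0.05692
Blocking probability P_10 = 0.05692 (5.69%)
L = ρ[1 - (K+1)ρ^K + Kρ^(K+1)] / [(1-ρ)(1-ρ^(K+1))]
L = 0.91736 × (1 - 11×0.422083 + 10×0.387202) / ((1 - 0.91736) × (1 - 0.387202)) = 4.1502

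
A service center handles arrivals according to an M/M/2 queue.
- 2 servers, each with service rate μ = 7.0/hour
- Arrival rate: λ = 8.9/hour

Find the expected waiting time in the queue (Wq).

Traffic intensity: ρ = λ/(cμ) = 8.9/(2×7.0) = 0.6357
Since ρ = 0.6357 < 1, system is stable.
Offered load a = λ/μ = cρ = 8.9/7.0 = 1.2714
P₀ = [ Σₙ₌₀^1 aⁿ/n! + a^2/(2!(1-ρ)) ]⁻¹
Σ = a^0/0! + a^1/1! = 1.0000 + 1.2714 = 2.2714
a^2/(2!(1-ρ)) = 1.61653/(2 × 0.364286) = 2.2188
P₀ = 1/(2.2714 + 2.2188) = 0.2227
Lq = P₀·a^2·ρ / (2!(1-ρ)²) = 0.2227 × 1.6165 × 0.6357 / (2 × 0.1327) = 0.8623
Wq = Lq/λ = 0.8623/8.9 = 0.09689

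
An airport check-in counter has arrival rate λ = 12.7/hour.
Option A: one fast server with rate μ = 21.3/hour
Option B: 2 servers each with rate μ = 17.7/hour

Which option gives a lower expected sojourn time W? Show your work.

Option A: single server μ = 21.3 (M/M/1)
  ρ_A = 12.7/21.3 = 0.5962
  W_A = 1/(μ-λ) = 1/(21.3-12.7) = 1/8.60 = 0.1163

Option B: 2 servers μ = 17.7 (M/M/2)
  ρ_B = λ/(cμ) = 12.7/(2×17.7) = 0.3588
  Offered load a = λ/μ = cρ = 12.7/17.7 = 0.7175
  P₀ = [ Σₙ₌₀^1 aⁿ/n! + a^2/(2!(1-ρ)) ]⁻¹
  Σ = a^0/0! + a^1/1! = 1.0000 + 0.7175 = 1.7175
  a^2/(2!(1-ρ)) = 0.5148/(2 × 0.6412) = 0.4014
  P₀ = 1/(1.7175 + 0.4014) = 0.4719
  Lq = P₀·a^2·ρ / (2!(1-ρ)²) = 0.4719 × 0.5148 × 0.3588 / (2 × 0.4112) = 0.1060
  Wq_B = Lq/λ = 0.10599/12.7 = 0.0083457
  W_B = Wq_B + 1/μ = 0.0083457 + 0.056497 = 0.06484

Since W_B = 0.06484 < W_A = 0.1163, Option B (multiple servers) has the shorter time in system.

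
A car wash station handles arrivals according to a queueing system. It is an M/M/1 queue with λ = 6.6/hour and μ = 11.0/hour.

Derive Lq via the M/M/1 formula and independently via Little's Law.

Method 1 (direct): Lq = λ²/(μ(μ-λ)) = 43.56/(11.0 × 4.40) = 0.9000

Method 2 (Little's Law):
W = 1/(μ-λ) = 1/4.40 = 0.22727
Wq = W - 1/μ = 0.22727 - 0.090909 = 0.13636
Lq = λWq = 6.6 × 0.13636 = 0.9000 ✔ (matches Method 1)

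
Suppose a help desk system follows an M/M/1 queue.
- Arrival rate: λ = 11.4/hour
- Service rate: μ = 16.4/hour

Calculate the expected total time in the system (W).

First, compute utilization: ρ = λ/μ = 11.4/16.4 = 0.6951
For M/M/1: W = 1/(μ-λ)
W = 1/(16.4-11.4) = 1/5.00
W = 0.2000 hours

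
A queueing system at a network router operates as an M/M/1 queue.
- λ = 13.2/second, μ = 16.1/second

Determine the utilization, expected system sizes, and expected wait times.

Step 1: ρ = λ/μ = 13.2/16.1 = 0.8199
Step 2: L = λ/(μ-λ) = 13.2/2.90 = 4.5517
Step 3: Lq = λ²/(μ(μ-λ)) = 174.24/(16.1×2.90) = 3.7318
Step 4: W = 1/(μ-λ) = 1/2.90 = 0.344828
Step 5: Wq = λ/(μ(μ-λ)) = 13.2/(16.1×2.90) = 0.2827
Step 6: P(0) = 1-ρ = 0.1801
Verify: L = λW = 13.2×0.344828 = 4.5517 ✔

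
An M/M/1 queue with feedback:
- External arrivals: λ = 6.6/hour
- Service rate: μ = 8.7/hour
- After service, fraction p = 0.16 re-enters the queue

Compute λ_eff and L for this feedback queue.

Effective arrival rate: λ_eff = λ/(1-p) = 6.6/(1-0.16) = 6.6/0.84 = 7.85714
ρ = λ_eff/μ = 7.85714/8.7 = 0.90312
L = ρ/(1-ρ) = 0.90312/(1-0.90312) = 9.3220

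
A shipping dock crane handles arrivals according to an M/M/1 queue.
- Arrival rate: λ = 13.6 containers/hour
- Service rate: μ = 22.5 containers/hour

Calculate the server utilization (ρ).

Server utilization: ρ = λ/μ
ρ = 13.6/22.5 = 0.6044
The server is busy 60.44% of the time.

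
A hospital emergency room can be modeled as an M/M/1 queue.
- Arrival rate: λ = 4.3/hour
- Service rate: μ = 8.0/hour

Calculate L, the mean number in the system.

ρ = λ/μ = 4.3/8.0 = 0.5375
For M/M/1: L = λ/(μ-λ)
L = 4.3/(8.0-4.3) = 4.3/3.70
L = 1.1622 patients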